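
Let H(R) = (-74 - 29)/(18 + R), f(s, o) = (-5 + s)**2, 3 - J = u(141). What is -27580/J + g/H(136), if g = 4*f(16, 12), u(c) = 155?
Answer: -2122183/3914 ≈ -542.20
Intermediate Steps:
J = -152 (J = 3 - 1*155 = 3 - 155 = -152)
H(R) = -103/(18 + R)
g = 484 (g = 4*(-5 + 16)**2 = 4*11**2 = 4*121 = 484)
-27580/J + g/H(136) = -27580/(-152) + 484/((-103/(18 + 136))) = -27580*(-1/152) + 484/((-103/154)) = 6895/38 + 484/((-103*1/154)) = 6895/38 + 484/(-103/154) = 6895/38 + 484*(-154/103) = 6895/38 - 74536/103 = -2122183/3914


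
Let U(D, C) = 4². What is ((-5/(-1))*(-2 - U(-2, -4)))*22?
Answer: -1980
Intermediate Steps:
U(D, C) = 16
((-5/(-1))*(-2 - U(-2, -4)))*22 = ((-5/(-1))*(-2 - 1*16))*22 = ((-5*(-1))*(-2 - 16))*22 = (5*(-18))*22 = -90*22 = -1980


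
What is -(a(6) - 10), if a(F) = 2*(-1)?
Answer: 12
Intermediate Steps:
a(F) = -2
-(a(6) - 10) = -(-2 - 10) = -1*(-12) = 12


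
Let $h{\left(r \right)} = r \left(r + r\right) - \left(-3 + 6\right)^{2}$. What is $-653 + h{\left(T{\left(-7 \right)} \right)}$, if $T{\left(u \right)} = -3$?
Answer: $-644$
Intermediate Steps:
$h{\left(r \right)} = -9 + 2 r^{2}$ ($h{\left(r \right)} = r 2 r - 3^{2} = 2 r^{2} - 9 = -9 + 2 r^{2}$)
$-653 + h{\left(T{\left(-7 \right)} \right)} = -653 - \left(9 - 2 \left(-3\right)^{2}\right) = -653 + \left(-9 + 2 \cdot 9\right) = -653 + \left(-9 + 18\right) = -653 + 9 = -644$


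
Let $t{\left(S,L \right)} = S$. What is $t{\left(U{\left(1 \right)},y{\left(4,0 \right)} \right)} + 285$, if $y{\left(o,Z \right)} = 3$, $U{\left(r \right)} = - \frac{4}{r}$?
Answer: $281$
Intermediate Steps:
$t{\left(U{\left(1 \right)},y{\left(4,0 \right)} \right)} + 285 = - \frac{4}{1} + 285 = \left(-4\right) 1 + 285 = -4 + 285 = 281$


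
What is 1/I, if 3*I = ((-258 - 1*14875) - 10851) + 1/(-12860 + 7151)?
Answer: -17127/148342657 ≈ -0.00011546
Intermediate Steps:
I = -148342657/17127 (I = (((-258 - 1*14875) - 10851) + 1/(-12860 + 7151))/3 = (((-258 - 14875) - 10851) + 1/(-5709))/3 = ((-15133 - 10851) - 1/5709)/3 = (-25984 - 1/5709)/3 = (1/3)*(-148342657/5709) = -148342657/17127 ≈ -8661.3)
1/I = 1/(-148342657/17127) = -17127/148342657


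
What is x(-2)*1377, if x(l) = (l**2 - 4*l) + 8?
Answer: 27540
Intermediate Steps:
x(l) = 8 + l**2 - 4*l
x(-2)*1377 = (8 + (-2)**2 - 4*(-2))*1377 = (8 + 4 + 8)*1377 = 20*1377 = 27540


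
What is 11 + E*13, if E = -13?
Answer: -158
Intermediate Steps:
11 + E*13 = 11 - 13*13 = 11 - 169 = -158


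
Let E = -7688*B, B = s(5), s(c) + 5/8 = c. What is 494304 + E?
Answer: 460669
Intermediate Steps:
s(c) = -5/8 + c
B = 35/8 (B = -5/8 + 5 = 35/8 ≈ 4.3750)
E = -33635 (E = -7688*35/8 = -33635)
494304 + E = 494304 - 33635 = 460669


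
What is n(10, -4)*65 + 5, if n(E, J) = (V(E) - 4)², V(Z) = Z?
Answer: 2345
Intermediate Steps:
n(E, J) = (-4 + E)² (n(E, J) = (E - 4)² = (-4 + E)²)
n(10, -4)*65 + 5 = (-4 + 10)²*65 + 5 = 6²*65 + 5 = 36*65 + 5 = 2340 + 5 = 2345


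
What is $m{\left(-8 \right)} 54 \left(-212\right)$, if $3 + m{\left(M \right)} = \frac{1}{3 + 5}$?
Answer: $32913$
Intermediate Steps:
$m{\left(M \right)} = - \frac{23}{8}$ ($m{\left(M \right)} = -3 + \frac{1}{3 + 5} = -3 + \frac{1}{8} = - \frac{23}{8}$)
$m{\left(-8 \right)} 54 \left(-212\right) = \left(- \frac{23}{8}\right) 54 \left(-212\right) = \left(- \frac{621}{4}\right) \left(-212\right) = 32913$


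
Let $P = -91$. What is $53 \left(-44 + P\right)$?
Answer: $-7155$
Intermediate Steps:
$53 \left(-44 + P\right) = 53 \left(-44 - 91\right) = 53 \left(-135\right) = -7155$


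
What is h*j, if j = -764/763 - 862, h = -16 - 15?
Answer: 20412570/763 ≈ 26753.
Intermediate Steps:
h = -31
j = -658470/763 (j = -764*1/763 - 862 = -764/763 - 862 = -658470/763 ≈ -863.00)
h*j = -31*(-658470/763) = 20412570/763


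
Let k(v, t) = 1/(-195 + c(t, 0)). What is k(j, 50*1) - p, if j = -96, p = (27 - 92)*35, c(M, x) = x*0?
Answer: 443624/195 ≈ 2275.0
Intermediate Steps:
c(M, x) = 0
p = -2275 (p = -65*35 = -2275)
k(v, t) = -1/195 (k(v, t) = 1/(-195 + 0) = 1/(-195) = -1/195)
k(j, 50*1) - p = -1/195 - 1*(-2275) = -1/195 + 2275 = 443624/195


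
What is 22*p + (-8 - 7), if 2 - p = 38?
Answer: -807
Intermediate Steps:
p = -36 (p = 2 - 1*38 = 2 - 38 = -36)
22*p + (-8 - 7) = 22*(-36) + (-8 - 7) = -792 - 15 = -807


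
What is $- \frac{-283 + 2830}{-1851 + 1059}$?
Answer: $\frac{283}{88} \approx 3.2159$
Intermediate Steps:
$- \frac{-283 + 2830}{-1851 + 1059} = - \frac{2547}{-792} = - \frac{2547 \left(-1\right)}{792} = \left(-1\right) \left(- \frac{283}{88}\right) = \frac{283}{88}$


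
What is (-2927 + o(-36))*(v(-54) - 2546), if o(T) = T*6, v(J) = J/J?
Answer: 7998935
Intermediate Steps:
v(J) = 1
o(T) = 6*T
(-2927 + o(-36))*(v(-54) - 2546) = (-2927 + 6*(-36))*(1 - 2546) = (-2927 - 216)*(-2545) = -3143*(-2545) = 7998935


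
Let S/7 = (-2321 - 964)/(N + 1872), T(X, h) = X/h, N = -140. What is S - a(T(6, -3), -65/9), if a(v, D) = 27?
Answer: -69759/1732 ≈ -40.277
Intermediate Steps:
S = -22995/1732 (S = 7*((-2321 - 964)/(-140 + 1872)) = 7*(-3285/1732) = -22995/1732 ≈ -13.277)
S - a(T(6, -3), -65/9) = -22995/1732 - 1*27 = -22995/1732 - 27 = -69759/1732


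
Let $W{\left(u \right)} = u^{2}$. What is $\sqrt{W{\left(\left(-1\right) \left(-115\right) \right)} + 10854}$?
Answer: $11 \sqrt{199} \approx 155.17$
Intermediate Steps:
$\sqrt{W{\left(\left(-1\right) \left(-115\right) \right)} + 10854} = \sqrt{\left(\left(-1\right) \left(-115\right)\right)^{2} + 10854} = \sqrt{115^{2} + 10854} = \sqrt{13225 + 10854} = \sqrt{24079} = 11 \sqrt{199}$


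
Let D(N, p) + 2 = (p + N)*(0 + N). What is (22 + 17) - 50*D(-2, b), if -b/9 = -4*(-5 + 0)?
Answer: -18061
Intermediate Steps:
b = -180 (b = -(-36)*(-5 + 0) = -(-36)*(-5) = -9*20 = -180)
D(N, p) = -2 + N*(N + p) (D(N, p) = -2 + (p + N)*(0 + N) = -2 + (N + p)*N = -2 + N*(N + p))
(22 + 17) - 50*D(-2, b) = (22 + 17) - 50*(-2 + (-2)² - 2*(-180)) = 39 - 50*(-2 + 4 + 360) = 39 - 50*362 = 39 - 18100 = -18061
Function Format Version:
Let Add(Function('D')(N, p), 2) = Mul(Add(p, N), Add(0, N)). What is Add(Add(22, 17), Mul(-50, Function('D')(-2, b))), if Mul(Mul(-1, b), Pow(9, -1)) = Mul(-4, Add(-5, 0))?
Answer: -18061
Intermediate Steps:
b = -180 (b = Mul(-9, Mul(-4, Add(-5, 0))) = Mul(-9, Mul(-4, -5)) = Mul(-9, 20) = -180)
Function('D')(N, p) = Add(-2, Mul(N, Add(N, p))) (Function('D')(N, p) = Add(-2, Mul(Add(p, N), Add(0, N))) = Add(-2, Mul(Add(N, p), N)) = Add(-2, Mul(N, Add(N, p))))
Add(Add(22, 17), Mul(-50, Function('D')(-2, b))) = Add(Add(22, 17), Mul(-50, Add(-2, Pow(-2, 2), Mul(-2, -180)))) = Add(39, Mul(-50, Add(-2, 4, 360))) = Add(39, Mul(-50, 362)) = Add(39, -18100) = -18061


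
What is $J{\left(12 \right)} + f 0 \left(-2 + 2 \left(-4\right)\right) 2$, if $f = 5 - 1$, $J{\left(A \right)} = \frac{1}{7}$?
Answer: $\frac{1}{7} \approx 0.14286$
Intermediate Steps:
$J{\left(A \right)} = \frac{1}{7}$
$f = 4$
$J{\left(12 \right)} + f 0 \left(-2 + 2 \left(-4\right)\right) 2 = \frac{1}{7} + 4 \cdot 0 \left(-2 + 2 \left(-4\right)\right) 2 = \frac{1}{7} + 4 \cdot 0 \left(-2 - 8\right) 2 = \frac{1}{7} + 4 \cdot 0 \left(-10\right) 2 = \frac{1}{7} + 4 \cdot 0 \cdot 2 = \frac{1}{7} + 4 \cdot 0 = \frac{1}{7} + 0 = \frac{1}{7}$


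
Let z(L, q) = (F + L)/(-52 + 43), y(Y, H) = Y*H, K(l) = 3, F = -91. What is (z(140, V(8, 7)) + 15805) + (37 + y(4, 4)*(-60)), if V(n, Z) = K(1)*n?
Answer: 133889/9 ≈ 14877.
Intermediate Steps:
V(n, Z) = 3*n
y(Y, H) = H*Y
z(L, q) = 91/9 - L/9 (z(L, q) = (-91 + L)/(-52 + 43) = (-91 + L)/(-9) = (-91 + L)*(-1/9) = 91/9 - L/9)
(z(140, V(8, 7)) + 15805) + (37 + y(4, 4)*(-60)) = ((91/9 - 1/9*140) + 15805) + (37 + (4*4)*(-60)) = ((91/9 - 140/9) + 15805) + (37 + 16*(-60)) = (-49/9 + 15805) + (37 - 960) = 142196/9 - 923 = 133889/9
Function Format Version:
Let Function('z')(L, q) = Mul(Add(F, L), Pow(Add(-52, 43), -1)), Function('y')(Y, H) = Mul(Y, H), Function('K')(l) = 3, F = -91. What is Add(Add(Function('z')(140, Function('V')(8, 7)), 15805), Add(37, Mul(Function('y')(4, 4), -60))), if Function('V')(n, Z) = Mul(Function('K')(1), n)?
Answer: Rational(133889, 9) ≈ 14877.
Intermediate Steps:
Function('V')(n, Z) = Mul(3, n)
Function('y')(Y, H) = Mul(H, Y)
Function('z')(L, q) = Add(Rational(91, 9), Mul(Rational(-1, 9), L)) (Function('z')(L, q) = Mul(Add(-91, L), Pow(Add(-52, 43), -1)) = Mul(Add(-91, L), Pow(-9, -1)) = Mul(Add(-91, L), Rational(-1, 9)) = Add(Rational(91, 9), Mul(Rational(-1, 9), L)))
Add(Add(Function('z')(140, Function('V')(8, 7)), 15805), Add(37, Mul(Function('y')(4, 4), -60))) = Add(Add(Add(Rational(91, 9), Mul(Rational(-1, 9), 140)), 15805), Add(37, Mul(Mul(4, 4), -60))) = Add(Add(Add(Rational(91, 9), Rational(-140, 9)), 15805), Add(37, Mul(16, -60))) = Add(Add(Rational(-49, 9), 15805), Add(37, -960)) = Add(Rational(142196, 9), -923) = Rational(133889, 9)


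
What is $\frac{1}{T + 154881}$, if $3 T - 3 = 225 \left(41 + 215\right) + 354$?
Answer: $\frac{1}{174200} \approx 5.7405 \cdot 10^{-6}$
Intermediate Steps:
$T = 19319$ ($T = 1 + \frac{225 \left(41 + 215\right) + 354}{3} = 1 + \frac{225 \cdot 256 + 354}{3} = 1 + \frac{57600 + 354}{3} = 1 + \frac{1}{3} \cdot 57954 = 1 + 19318 = 19319$)
$\frac{1}{T + 154881} = \frac{1}{19319 + 154881} = \frac{1}{174200}$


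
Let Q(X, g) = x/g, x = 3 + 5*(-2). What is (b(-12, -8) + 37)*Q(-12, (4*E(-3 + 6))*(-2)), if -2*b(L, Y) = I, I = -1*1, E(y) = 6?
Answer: 175/32 ≈ 5.4688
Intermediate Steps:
x = -7 (x = 3 - 10 = -7)
Q(X, g) = -7/g
I = -1
b(L, Y) = ½ (b(L, Y) = -½*(-1) = ½)
(b(-12, -8) + 37)*Q(-12, (4*E(-3 + 6))*(-2)) = (½ + 37)*(-7/((4*6)*(-2))) = 75*(-7/(24*(-2)))/2 = 75*(-7/(-48))/2 = 75*(-7*(-1/48))/2 = (75/2)*(7/48) = 175/32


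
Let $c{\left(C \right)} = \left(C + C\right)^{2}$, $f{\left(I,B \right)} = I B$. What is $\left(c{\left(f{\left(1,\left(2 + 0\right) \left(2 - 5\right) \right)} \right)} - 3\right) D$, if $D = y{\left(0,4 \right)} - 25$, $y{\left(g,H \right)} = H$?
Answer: $-2961$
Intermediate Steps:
$f{\left(I,B \right)} = B I$
$D = -21$ ($D = 4 - 25 = -21$)
$c{\left(C \right)} = 4 C^{2}$ ($c{\left(C \right)} = \left(2 C\right)^{2} = 4 C^{2}$)
$\left(c{\left(f{\left(1,\left(2 + 0\right) \left(2 - 5\right) \right)} \right)} - 3\right) D = \left(4 \left(\left(2 + 0\right) \left(2 - 5\right) 1\right)^{2} - 3\right) \left(-21\right) = \left(4 \left(2 \left(-3\right) 1\right)^{2} - 3\right) \left(-21\right) = \left(4 \left(\left(-6\right) 1\right)^{2} - 3\right) \left(-21\right) = \left(4 \left(-6\right)^{2} - 3\right) \left(-21\right) = \left(4 \cdot 36 - 3\right) \left(-21\right) = \left(144 - 3\right) \left(-21\right) = 141 \left(-21\right) = -2961$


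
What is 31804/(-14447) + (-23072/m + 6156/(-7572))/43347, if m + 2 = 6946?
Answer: -26968119557780/12249765406149 ≈ -2.2015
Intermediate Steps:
m = 6944 (m = -2 + 6946 = 6944)
31804/(-14447) + (-23072/m + 6156/(-7572))/43347 = 31804/(-14447) + (-23072/6944 + 6156/(-7572))/43347 = 31804*(-1/14447) + (-23072*1/6944 + 6156*(-1/7572))*(1/43347) = -31804/14447 + (-103/31 - 513/631)*(1/43347) = -31804/14447 - 80896/19561*1/43347 = -31804/14447 - 80896/847910667 = -26968119557780/12249765406149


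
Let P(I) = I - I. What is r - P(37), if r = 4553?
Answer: 4553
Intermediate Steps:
P(I) = 0
r - P(37) = 4553 - 1*0 = 4553 + 0 = 4553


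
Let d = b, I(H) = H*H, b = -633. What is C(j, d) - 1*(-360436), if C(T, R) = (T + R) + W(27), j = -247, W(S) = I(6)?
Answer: 359592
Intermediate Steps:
I(H) = H**2
W(S) = 36 (W(S) = 6**2 = 36)
d = -633
C(T, R) = 36 + R + T (C(T, R) = (T + R) + 36 = (R + T) + 36 = 36 + R + T)
C(j, d) - 1*(-360436) = (36 - 633 - 247) - 1*(-360436) = -844 + 360436 = 359592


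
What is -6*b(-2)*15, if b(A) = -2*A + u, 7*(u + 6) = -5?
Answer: 1710/7 ≈ 244.29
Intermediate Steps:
u = -47/7 (u = -6 + (⅐)*(-5) = -6 - 5/7 = -47/7 ≈ -6.7143)
b(A) = -47/7 - 2*A (b(A) = -2*A - 47/7 = -47/7 - 2*A)
-6*b(-2)*15 = -6*(-47/7 - 2*(-2))*15 = -6*(-47/7 + 4)*15 = -6*(-19/7)*15 = (114/7)*15 = 1710/7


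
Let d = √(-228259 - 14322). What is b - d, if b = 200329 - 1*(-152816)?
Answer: 353145 - I*√242581 ≈ 3.5315e+5 - 492.52*I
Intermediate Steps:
b = 353145 (b = 200329 + 152816 = 353145)
d = I*√242581 (d = √(-242581) = I*√242581 ≈ 492.52*I)
b - d = 353145 - I*√242581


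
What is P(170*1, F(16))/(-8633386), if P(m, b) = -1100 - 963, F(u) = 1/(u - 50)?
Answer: 2063/8633386 ≈ 0.00023896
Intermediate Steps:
F(u) = 1/(-50 + u)
P(m, b) = -2063
P(170*1, F(16))/(-8633386) = -2063/(-8633386) = -2063*(-1/8633386) = 2063/8633386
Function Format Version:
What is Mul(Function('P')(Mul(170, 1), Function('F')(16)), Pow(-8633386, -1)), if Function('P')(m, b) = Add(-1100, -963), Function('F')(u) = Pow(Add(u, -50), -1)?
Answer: Rational(2063, 8633386) ≈ 0.00023896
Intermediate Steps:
Function('F')(u) = Pow(Add(-50, u), -1)
Function('P')(m, b) = -2063
Mul(Function('P')(Mul(170, 1), Function('F')(16)), Pow(-8633386, -1)) = Mul(-2063, Pow(-8633386, -1)) = Mul(-2063, Rational(-1, 8633386)) = Rational(2063, 8633386)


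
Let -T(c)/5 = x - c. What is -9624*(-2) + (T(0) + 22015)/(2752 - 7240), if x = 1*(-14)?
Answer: 86362939/4488 ≈ 19243.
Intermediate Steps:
x = -14
T(c) = 70 + 5*c (T(c) = -5*(-14 - c) = 70 + 5*c)
-9624*(-2) + (T(0) + 22015)/(2752 - 7240) = -9624*(-2) + ((70 + 5*0) + 22015)/(2752 - 7240) = 19248 + ((70 + 0) + 22015)/(-4488) = 19248 + (70 + 22015)*(-1/4488) = 19248 + 22085*(-1/4488) = 19248 - 22085/4488 = 86362939/4488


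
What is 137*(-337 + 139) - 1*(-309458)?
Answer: 282332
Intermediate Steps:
137*(-337 + 139) - 1*(-309458) = 137*(-198) + 309458 = -27126 + 309458 = 282332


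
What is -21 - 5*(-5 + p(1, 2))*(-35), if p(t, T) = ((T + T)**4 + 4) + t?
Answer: 44779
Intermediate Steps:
p(t, T) = 4 + t + 16*T**4 (p(t, T) = ((2*T)**4 + 4) + t = (16*T**4 + 4) + t = (4 + 16*T**4) + t = 4 + t + 16*T**4)
-21 - 5*(-5 + p(1, 2))*(-35) = -21 - 5*(-5 + (4 + 1 + 16*2**4))*(-35) = -21 - 5*(-5 + (4 + 1 + 16*16))*(-35) = -21 - 5*(-5 + (4 + 1 + 256))*(-35) = -21 - 5*(-5 + 261)*(-35) = -21 - 5*256*(-35) = -21 - 1280*(-35) = -21 + 44800 = 44779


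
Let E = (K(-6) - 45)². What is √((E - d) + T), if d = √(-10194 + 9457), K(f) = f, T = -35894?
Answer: √(-33293 - I*√737) ≈ 0.0744 - 182.46*I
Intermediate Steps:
E = 2601 (E = (-6 - 45)² = (-51)² = 2601)
d = I*√737 (d = √(-737) = I*√737 ≈ 27.148*I)
√((E - d) + T) = √((2601 - I*√737) - 35894) = √(-33293 - I*√737)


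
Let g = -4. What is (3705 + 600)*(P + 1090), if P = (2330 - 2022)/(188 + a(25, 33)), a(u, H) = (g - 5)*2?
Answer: 79904244/17 ≈ 4.7002e+6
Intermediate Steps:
a(u, H) = -18 (a(u, H) = (-4 - 5)*2 = -9*2 = -18)
P = 154/85 (P = (2330 - 2022)/(188 - 18) = 308/170 = 308*(1/170) = 154/85 ≈ 1.8118)
(3705 + 600)*(P + 1090) = (3705 + 600)*(154/85 + 1090) = 4305*(92804/85) = 79904244/17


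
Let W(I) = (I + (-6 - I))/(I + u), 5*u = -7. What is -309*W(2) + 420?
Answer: 3510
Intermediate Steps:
u = -7/5 (u = (1/5)*(-7) = -7/5 ≈ -1.4000)
W(I) = -6/(-7/5 + I) (W(I) = (I + (-6 - I))/(I - 7/5) = -6/(-7/5 + I))
-309*W(2) + 420 = -(-9270)/(-7 + 5*2) + 420 = -(-9270)/(-7 + 10) + 420 = -(-9270)/3 + 420 = -309*(-10) + 420 = 3090 + 420 = 3510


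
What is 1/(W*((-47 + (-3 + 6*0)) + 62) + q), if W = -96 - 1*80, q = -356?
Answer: -1/2468 ≈ -0.00040519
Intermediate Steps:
W = -176 (W = -96 - 80 = -176)
1/(W*((-47 + (-3 + 6*0)) + 62) + q) = 1/(-176*((-47 + (-3 + 6*0)) + 62) - 356) = 1/(-176*((-47 + (-3 + 0)) + 62) - 356) = 1/(-176*((-47 - 3) + 62) - 356) = 1/(-176*(-50 + 62) - 356) = 1/(-176*12 - 356) = 1/(-2112 - 356) = 1/(-2468) = -1/2468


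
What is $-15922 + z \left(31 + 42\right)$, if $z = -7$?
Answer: $-16433$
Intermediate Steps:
$-15922 + z \left(31 + 42\right) = -15922 - 7 \left(31 + 42\right) = -15922 - 511 = -16433$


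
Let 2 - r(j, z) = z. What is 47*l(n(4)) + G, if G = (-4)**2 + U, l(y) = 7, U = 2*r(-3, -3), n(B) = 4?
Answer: 355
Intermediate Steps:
r(j, z) = 2 - z
U = 10 (U = 2*(2 - 1*(-3)) = 2*(2 + 3) = 2*5 = 10)
G = 26 (G = (-4)**2 + 10 = 16 + 10 = 26)
47*l(n(4)) + G = 47*7 + 26 = 329 + 26 = 355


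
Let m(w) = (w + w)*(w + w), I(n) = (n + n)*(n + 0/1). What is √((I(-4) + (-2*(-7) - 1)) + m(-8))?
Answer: √301 ≈ 17.349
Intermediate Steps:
I(n) = 2*n² (I(n) = (2*n)*(n + 0*1) = (2*n)*(n + 0) = (2*n)*n = 2*n²)
m(w) = 4*w² (m(w) = (2*w)*(2*w) = 4*w²)
√((I(-4) + (-2*(-7) - 1)) + m(-8)) = √((2*(-4)² + (-2*(-7) - 1)) + 4*(-8)²) = √((2*16 + (14 - 1)) + 4*64) = √((32 + 13) + 256) = √(45 + 256) = √301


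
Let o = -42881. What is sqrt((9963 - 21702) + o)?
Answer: 2*I*sqrt(13655) ≈ 233.71*I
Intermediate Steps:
sqrt((9963 - 21702) + o) = sqrt((9963 - 21702) - 42881) = sqrt(-11739 - 42881) = sqrt(-54620) = 2*I*sqrt(13655)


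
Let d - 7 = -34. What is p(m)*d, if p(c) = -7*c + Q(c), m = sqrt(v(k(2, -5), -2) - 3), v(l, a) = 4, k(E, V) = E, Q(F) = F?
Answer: 162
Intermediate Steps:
d = -27 (d = 7 - 34 = -27)
m = 1 (m = sqrt(4 - 3) = sqrt(1) = 1)
p(c) = -6*c (p(c) = -7*c + c = -6*c)
p(m)*d = -6*1*(-27) = -6*(-27) = 162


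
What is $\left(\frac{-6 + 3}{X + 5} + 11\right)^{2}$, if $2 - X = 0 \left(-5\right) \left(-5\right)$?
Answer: $\frac{5476}{49} \approx 111.76$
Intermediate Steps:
$X = 2$ ($X = 2 - 0 \left(-5\right) \left(-5\right) = 2 - 0 \left(-5\right) = 2 - 0 = 2 + 0 = 2$)
$\left(\frac{-6 + 3}{X + 5} + 11\right)^{2} = \left(\frac{-6 + 3}{2 + 5} + 11\right)^{2} = \left(- \frac{3}{7} + 11\right)^{2} = \left(\frac{74}{7}\right)^{2} = \frac{5476}{49}$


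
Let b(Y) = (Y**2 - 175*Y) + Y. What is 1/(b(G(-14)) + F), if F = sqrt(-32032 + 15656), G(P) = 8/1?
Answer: -166/222495 - I*sqrt(4094)/889980 ≈ -0.00074608 - 7.1894e-5*I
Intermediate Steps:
G(P) = 8 (G(P) = 8*1 = 8)
b(Y) = Y**2 - 174*Y
F = 2*I*sqrt(4094) (F = sqrt(-16376) = 2*I*sqrt(4094) ≈ 127.97*I)
1/(b(G(-14)) + F) = 1/(8*(-174 + 8) + 2*I*sqrt(4094)) = 1/(8*(-166) + 2*I*sqrt(4094)) = 1/(-1328 + 2*I*sqrt(4094))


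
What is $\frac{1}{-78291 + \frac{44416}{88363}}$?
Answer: $- \frac{88363}{6917983217} \approx -1.2773 \cdot 10^{-5}$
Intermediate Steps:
$\frac{1}{-78291 + \frac{44416}{88363}} = \frac{1}{- \frac{6917983217}{88363}} = - \frac{88363}{6917983217}$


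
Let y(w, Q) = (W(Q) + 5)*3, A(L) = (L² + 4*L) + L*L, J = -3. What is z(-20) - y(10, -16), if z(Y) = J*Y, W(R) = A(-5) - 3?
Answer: -36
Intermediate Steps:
A(L) = 2*L² + 4*L (A(L) = (L² + 4*L) + L² = 2*L² + 4*L)
W(R) = 27 (W(R) = 2*(-5)*(2 - 5) - 3 = 2*(-5)*(-3) - 3 = 30 - 3 = 27)
y(w, Q) = 96 (y(w, Q) = (27 + 5)*3 = 32*3 = 96)
z(Y) = -3*Y
z(-20) - y(10, -16) = -3*(-20) - 1*96 = 60 - 96 = -36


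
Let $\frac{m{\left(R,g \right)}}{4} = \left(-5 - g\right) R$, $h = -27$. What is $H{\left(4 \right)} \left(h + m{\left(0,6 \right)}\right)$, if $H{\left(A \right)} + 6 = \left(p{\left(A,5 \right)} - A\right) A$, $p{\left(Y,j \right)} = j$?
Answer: $54$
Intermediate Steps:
$m{\left(R,g \right)} = 4 R \left(-5 - g\right)$ ($m{\left(R,g \right)} = 4 \left(-5 - g\right) R = 4 R \left(-5 - g\right)$)
$H{\left(A \right)} = -6 + A \left(5 - A\right)$ ($H{\left(A \right)} = -6 + \left(5 - A\right) A = -6 + A \left(5 - A\right)$)
$H{\left(4 \right)} \left(h + m{\left(0,6 \right)}\right) = \left(-6 - 4^{2} + 5 \cdot 4\right) \left(-27 - 0 \left(5 + 6\right)\right) = \left(-6 - 16 + 20\right) \left(-27 - 0 \cdot 11\right) = \left(-6 - 16 + 20\right) \left(-27 + 0\right) = \left(-2\right) \left(-27\right) = 54$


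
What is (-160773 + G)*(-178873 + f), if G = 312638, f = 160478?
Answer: -2793556675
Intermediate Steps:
(-160773 + G)*(-178873 + f) = (-160773 + 312638)*(-178873 + 160478) = 151865*(-18395) = -2793556675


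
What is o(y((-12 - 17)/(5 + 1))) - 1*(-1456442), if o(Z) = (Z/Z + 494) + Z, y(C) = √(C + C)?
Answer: 1456937 + I*√87/3 ≈ 1.4569e+6 + 3.1091*I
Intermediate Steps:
y(C) = √2*√C (y(C) = √(2*C) = √2*√C)
o(Z) = 495 + Z (o(Z) = (1 + 494) + Z = 495 + Z)
o(y((-12 - 17)/(5 + 1))) - 1*(-1456442) = (495 + √2*√((-12 - 17)/(5 + 1))) - 1*(-1456442) = (495 + √2*√(-29/6)) + 1456442 = (495 + √2*(I*√174/6)) + 1456442 = (495 + I*√87/3) + 1456442 = 1456937 + I*√87/3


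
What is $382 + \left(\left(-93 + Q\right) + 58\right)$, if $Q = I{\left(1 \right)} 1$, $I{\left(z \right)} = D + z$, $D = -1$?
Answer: $347$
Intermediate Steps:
$I{\left(z \right)} = -1 + z$
$Q = 0$ ($Q = \left(-1 + 1\right) 1 = 0 \cdot 1 = 0$)
$382 + \left(\left(-93 + Q\right) + 58\right) = 382 + \left(\left(-93 + 0\right) + 58\right) = 382 + \left(-93 + 58\right) = 382 - 35 = 347$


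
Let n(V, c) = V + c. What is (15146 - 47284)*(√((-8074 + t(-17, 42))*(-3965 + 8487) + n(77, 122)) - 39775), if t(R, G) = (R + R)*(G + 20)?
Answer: 1278288950 - 32138*I*√46042805 ≈ 1.2783e+9 - 2.1807e+8*I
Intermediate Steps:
t(R, G) = 2*R*(20 + G) (t(R, G) = (2*R)*(20 + G) = 2*R*(20 + G))
(15146 - 47284)*(√((-8074 + t(-17, 42))*(-3965 + 8487) + n(77, 122)) - 39775) = (15146 - 47284)*(√((-8074 + 2*(-17)*(20 + 42))*(-3965 + 8487) + (77 + 122)) - 39775) = -32138*(√((-8074 + 2*(-17)*62)*4522 + 199) - 39775) = -32138*(√((-8074 - 2108)*4522 + 199) - 39775) = -32138*(√(-10182*4522 + 199) - 39775) = -32138*(√(-46043004 + 199) - 39775) = -32138*(√(-46042805) - 39775) = -32138*(I*√46042805 - 39775) = -32138*(-39775 + I*√46042805) = 1278288950 - 32138*I*√46042805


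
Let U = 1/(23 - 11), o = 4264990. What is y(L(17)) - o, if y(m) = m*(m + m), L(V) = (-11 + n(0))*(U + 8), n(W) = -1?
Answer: -4246172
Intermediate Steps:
U = 1/12 ≈ 0.083333
L(V) = -97 (L(V) = (-11 - 1)*(1/12 + 8) = -12*97/12 = -97)
y(m) = 2*m**2 (y(m) = m*(2*m) = 2*m**2)
y(L(17)) - o = 2*(-97)**2 - 1*4264990 = 2*9409 - 4264990 = 18818 - 4264990 = -4246172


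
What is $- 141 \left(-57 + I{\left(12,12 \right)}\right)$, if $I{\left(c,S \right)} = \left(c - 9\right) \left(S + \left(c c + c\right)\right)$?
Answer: $-63027$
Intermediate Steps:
$I{\left(c,S \right)} = \left(-9 + c\right) \left(S + c + c^{2}\right)$ ($I{\left(c,S \right)} = \left(-9 + c\right) \left(S + \left(c^{2} + c\right)\right) = \left(-9 + c\right) \left(S + \left(c + c^{2}\right)\right) = \left(-9 + c\right) \left(S + c + c^{2}\right)$)
$- 141 \left(-57 + I{\left(12,12 \right)}\right) = - 141 \left(-57 - \left(72 - 1728 + 1152\right)\right) = - 141 \left(-57 - -504\right) = - 141 \left(-57 + 504\right) = \left(-141\right) 447 = -63027$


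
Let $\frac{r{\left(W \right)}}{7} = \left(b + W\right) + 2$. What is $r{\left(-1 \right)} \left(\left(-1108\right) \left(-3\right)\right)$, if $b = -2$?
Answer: $-23268$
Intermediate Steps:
$r{\left(W \right)} = 7 W$ ($r{\left(W \right)} = 7 \left(\left(-2 + W\right) + 2\right) = 7 W$)
$r{\left(-1 \right)} \left(\left(-1108\right) \left(-3\right)\right) = 7 \left(-1\right) \left(\left(-1108\right) \left(-3\right)\right) = \left(-7\right) 3324 = -23268$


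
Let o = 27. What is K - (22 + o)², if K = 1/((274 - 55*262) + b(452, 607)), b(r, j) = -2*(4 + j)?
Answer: -36874559/15358 ≈ -2401.0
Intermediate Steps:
b(r, j) = -8 - 2*j
K = -1/15358 (K = 1/((274 - 55*262) + (-8 - 2*607)) = 1/((274 - 14410) + (-8 - 1214)) = 1/(-14136 - 1222) = 1/(-15358) = -1/15358 ≈ -6.5113e-5)
K - (22 + o)² = -1/15358 - (22 + 27)² = -1/15358 - 1*49² = -1/15358 - 1*2401 = -1/15358 - 2401 = -36874559/15358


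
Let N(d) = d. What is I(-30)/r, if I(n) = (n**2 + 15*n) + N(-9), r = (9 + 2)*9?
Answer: 49/11 ≈ 4.4545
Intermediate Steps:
r = 99 (r = 11*9 = 99)
I(n) = -9 + n**2 + 15*n (I(n) = (n**2 + 15*n) - 9 = -9 + n**2 + 15*n)
I(-30)/r = (-9 + (-30)**2 + 15*(-30))/99 = (-9 + 900 - 450)*(1/99) = 441*(1/99) = 49/11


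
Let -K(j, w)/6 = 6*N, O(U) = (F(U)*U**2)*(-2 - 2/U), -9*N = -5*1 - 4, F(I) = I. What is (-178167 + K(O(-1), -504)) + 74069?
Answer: -104134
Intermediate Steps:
N = 1 (N = -(-5*1 - 4)/9 = -(-5 - 4)/9 = -1/9*(-9) = 1)
O(U) = U**3*(-2 - 2/U) (O(U) = (U*U**2)*(-2 - 2/U) = U**3*(-2 - 2/U))
K(j, w) = -36
(-178167 + K(O(-1), -504)) + 74069 = (-178167 - 36) + 74069 = -178203 + 74069 = -104134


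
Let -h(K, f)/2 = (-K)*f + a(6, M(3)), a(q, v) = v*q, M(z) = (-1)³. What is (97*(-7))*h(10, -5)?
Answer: 59752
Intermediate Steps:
M(z) = -1
a(q, v) = q*v
h(K, f) = 12 + 2*K*f (h(K, f) = -2*((-K)*f + 6*(-1)) = -2*(-K*f - 6) = -2*(-6 - K*f) = 12 + 2*K*f)
(97*(-7))*h(10, -5) = (97*(-7))*(12 + 2*10*(-5)) = -679*(12 - 100) = -679*(-88) = 59752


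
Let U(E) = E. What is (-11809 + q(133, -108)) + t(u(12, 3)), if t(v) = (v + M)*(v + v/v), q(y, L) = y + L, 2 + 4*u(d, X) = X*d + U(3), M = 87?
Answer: -172759/16 ≈ -10797.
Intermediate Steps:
u(d, X) = ¼ + X*d/4 (u(d, X) = -½ + (X*d + 3)/4 = -½ + (3 + X*d)/4 = -½ + (¾ + X*d/4) = ¼ + X*d/4)
q(y, L) = L + y
t(v) = (1 + v)*(87 + v) (t(v) = (v + 87)*(v + v/v) = (87 + v)*(v + 1) = (87 + v)*(1 + v) = (1 + v)*(87 + v))
(-11809 + q(133, -108)) + t(u(12, 3)) = (-11809 + (-108 + 133)) + (87 + (¼ + (¼)*3*12)² + 88*(¼ + (¼)*3*12)) = (-11809 + 25) + (87 + (¼ + 9)² + 88*(¼ + 9)) = -11784 + (87 + (37/4)² + 88*(37/4)) = -11784 + (87 + 1369/16 + 814) = -11784 + 15785/16 = -172759/16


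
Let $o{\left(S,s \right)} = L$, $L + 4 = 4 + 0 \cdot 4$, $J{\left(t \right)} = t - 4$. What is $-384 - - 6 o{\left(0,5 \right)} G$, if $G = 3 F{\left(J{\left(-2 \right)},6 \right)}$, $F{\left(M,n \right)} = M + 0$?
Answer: $-384$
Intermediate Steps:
$J{\left(t \right)} = -4 + t$ ($J{\left(t \right)} = t - 4 = -4 + t$)
$L = 0$ ($L = -4 + \left(4 + 0 \cdot 4\right) = -4 + \left(4 + 0\right) = -4 + 4 = 0$)
$o{\left(S,s \right)} = 0$
$F{\left(M,n \right)} = M$
$G = -18$ ($G = 3 \left(-4 - 2\right) = 3 \left(-6\right) = -18$)
$-384 - - 6 o{\left(0,5 \right)} G = -384 - \left(-6\right) 0 \left(-18\right) = -384 - 0 \left(-18\right) = -384 - 0 = -384 + 0 = -384$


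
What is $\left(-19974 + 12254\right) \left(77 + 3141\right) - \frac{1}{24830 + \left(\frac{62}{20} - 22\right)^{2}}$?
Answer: $- \frac{62572485054260}{2518721} \approx -2.4843 \cdot 10^{7}$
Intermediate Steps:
$\left(-19974 + 12254\right) \left(77 + 3141\right) - \frac{1}{24830 + \left(\frac{62}{20} - 22\right)^{2}} = \left(-7720\right) 3218 - \frac{1}{24830 + \left(62 \cdot \frac{1}{20} - 22\right)^{2}} = -24842960 - \frac{1}{24830 + \left(\frac{31}{10} - 22\right)^{2}} = -24842960 - \frac{1}{24830 + \left(- \frac{189}{10}\right)^{2}} = -24842960 - \frac{1}{24830 + \frac{35721}{100}} = -24842960 - \frac{1}{\frac{2518721}{100}} = -24842960 - \frac{100}{2518721} = - \frac{62572485054260}{2518721}$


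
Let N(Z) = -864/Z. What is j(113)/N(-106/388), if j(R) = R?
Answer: 5989/167616 ≈ 0.035730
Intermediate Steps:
j(113)/N(-106/388) = 113/((-864/((-106/388)))) = 113/((-864/((-106*1/388)))) = 113/((-864/(-53/194))) = 113/((-864*(-194/53))) = 113/(167616/53) = 113*(53/167616) = 5989/167616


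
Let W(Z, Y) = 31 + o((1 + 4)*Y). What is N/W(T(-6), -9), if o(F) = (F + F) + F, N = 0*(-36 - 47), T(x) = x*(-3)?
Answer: 0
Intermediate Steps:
T(x) = -3*x
N = 0 (N = 0*(-83) = 0)
o(F) = 3*F (o(F) = 2*F + F = 3*F)
W(Z, Y) = 31 + 15*Y (W(Z, Y) = 31 + 3*((1 + 4)*Y) = 31 + 3*(5*Y) = 31 + 15*Y)
N/W(T(-6), -9) = 0/(31 + 15*(-9)) = 0/(31 - 135) = 0/(-104) = 0*(-1/104) = 0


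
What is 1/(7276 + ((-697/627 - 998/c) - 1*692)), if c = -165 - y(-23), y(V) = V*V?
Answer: 217569/1432545310 ≈ 0.00015188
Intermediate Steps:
y(V) = V²
c = -694 (c = -165 - 1*(-23)² = -165 - 1*529 = -165 - 529 = -694)
1/(7276 + ((-697/627 - 998/c) - 1*692)) = 1/(7276 + ((-697/627 - 998/(-694)) - 1*692)) = 1/(7276 + ((-697*1/627 - 998*(-1/694)) - 692)) = 1/(7276 + ((-697/627 + 499/347) - 692)) = 1/(7276 + (71014/217569 - 692)) = 1/(7276 - 150486734/217569) = 1/(1432545310/217569) = 217569/1432545310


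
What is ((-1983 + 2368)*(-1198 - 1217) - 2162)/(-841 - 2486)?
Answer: 931937/3327 ≈ 280.11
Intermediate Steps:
((-1983 + 2368)*(-1198 - 1217) - 2162)/(-841 - 2486) = (385*(-2415) - 2162)/(-3327) = (-929775 - 2162)*(-1/3327) = -931937*(-1/3327) = 931937/3327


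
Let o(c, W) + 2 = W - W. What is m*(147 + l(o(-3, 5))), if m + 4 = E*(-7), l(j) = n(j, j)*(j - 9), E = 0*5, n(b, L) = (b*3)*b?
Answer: -60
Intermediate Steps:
n(b, L) = 3*b**2 (n(b, L) = (3*b)*b = 3*b**2)
o(c, W) = -2 (o(c, W) = -2 + (W - W) = -2 + 0 = -2)
E = 0
l(j) = 3*j**2*(-9 + j) (l(j) = (3*j**2)*(j - 9) = (3*j**2)*(-9 + j) = 3*j**2*(-9 + j))
m = -4 (m = -4 + 0*(-7) = -4 + 0 = -4)
m*(147 + l(o(-3, 5))) = -4*(147 + 3*(-2)**2*(-9 - 2)) = -4*(147 + 3*4*(-11)) = -4*(147 - 132) = -4*15 = -60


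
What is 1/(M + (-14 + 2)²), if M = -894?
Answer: -1/750 ≈ -0.0013333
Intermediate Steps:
1/(M + (-14 + 2)²) = 1/(-894 + (-14 + 2)²) = 1/(-894 + (-12)²) = 1/(-894 + 144) = 1/(-750) = -1/750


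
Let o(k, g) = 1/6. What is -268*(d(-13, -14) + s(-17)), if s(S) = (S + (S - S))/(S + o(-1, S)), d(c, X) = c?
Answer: 324548/101 ≈ 3213.3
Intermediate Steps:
o(k, g) = ⅙
s(S) = S/(⅙ + S) (s(S) = (S + (S - S))/(S + ⅙) = (S + 0)/(⅙ + S) = S/(⅙ + S))
-268*(d(-13, -14) + s(-17)) = -268*(-13 + 6*(-17)/(1 + 6*(-17))) = -268*(-13 + 6*(-17)/(1 - 102)) = -268*(-13 + 6*(-17)/(-101)) = -268*(-13 + 6*(-17)*(-1/101)) = -268*(-13 + 102/101) = -268*(-1211/101) = 324548/101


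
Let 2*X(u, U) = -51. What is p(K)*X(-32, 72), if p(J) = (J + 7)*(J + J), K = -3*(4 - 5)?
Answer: -1530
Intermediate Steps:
K = 3 (K = -3*(-1) = 3)
X(u, U) = -51/2 (X(u, U) = (½)*(-51) = -51/2)
p(J) = 2*J*(7 + J) (p(J) = (7 + J)*(2*J) = 2*J*(7 + J))
p(K)*X(-32, 72) = (2*3*(7 + 3))*(-51/2) = (2*3*10)*(-51/2) = 60*(-51/2) = -1530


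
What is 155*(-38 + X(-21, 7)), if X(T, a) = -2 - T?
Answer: -2945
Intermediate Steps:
155*(-38 + X(-21, 7)) = 155*(-38 + (-2 - 1*(-21))) = 155*(-38 + (-2 + 21)) = 155*(-38 + 19) = 155*(-19) = -2945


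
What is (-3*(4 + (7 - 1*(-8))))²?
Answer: 3249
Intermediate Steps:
(-3*(4 + (7 - 1*(-8))))² = (-3*(4 + (7 + 8)))² = (-3*(4 + 15))² = (-3*19)² = (-57)² = 3249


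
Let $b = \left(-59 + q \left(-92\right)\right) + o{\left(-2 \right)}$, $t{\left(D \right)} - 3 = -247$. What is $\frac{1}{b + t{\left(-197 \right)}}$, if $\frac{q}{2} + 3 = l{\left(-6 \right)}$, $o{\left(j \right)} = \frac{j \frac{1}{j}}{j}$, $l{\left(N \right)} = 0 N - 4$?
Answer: $\frac{2}{1969} \approx 0.0010157$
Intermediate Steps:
$l{\left(N \right)} = -4$ ($l{\left(N \right)} = 0 - 4 = -4$)
$t{\left(D \right)} = -244$ ($t{\left(D \right)} = 3 - 247 = -244$)
$o{\left(j \right)} = \frac{1}{j}$ ($o{\left(j \right)} = 1 \frac{1}{j} = \frac{1}{j}$)
$q = -14$ ($q = -6 + 2 \left(-4\right) = -6 - 8 = -14$)
$b = \frac{2457}{2}$ ($b = \left(-59 - -1288\right) + \frac{1}{-2} = \left(-59 + 1288\right) - \frac{1}{2} = 1229 - \frac{1}{2} = \frac{2457}{2} \approx 1228.5$)
$\frac{1}{b + t{\left(-197 \right)}} = \frac{1}{\frac{2457}{2} - 244} = \frac{1}{\frac{1969}{2}} = \frac{2}{1969}$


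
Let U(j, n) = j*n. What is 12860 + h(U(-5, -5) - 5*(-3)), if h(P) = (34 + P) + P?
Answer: 12974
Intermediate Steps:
h(P) = 34 + 2*P
12860 + h(U(-5, -5) - 5*(-3)) = 12860 + (34 + 2*(-5*(-5) - 5*(-3))) = 12860 + (34 + 2*(25 + 15)) = 12860 + (34 + 2*40) = 12860 + (34 + 80) = 12860 + 114 = 12974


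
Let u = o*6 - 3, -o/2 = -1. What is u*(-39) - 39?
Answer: -390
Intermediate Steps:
o = 2 (o = -2*(-1) = 2)
u = 9 (u = 2*6 - 3 = 12 - 3 = 9)
u*(-39) - 39 = 9*(-39) - 39 = -351 - 39 = -390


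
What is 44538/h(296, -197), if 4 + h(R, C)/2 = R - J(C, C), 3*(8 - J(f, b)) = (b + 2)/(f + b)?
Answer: 8773986/111961 ≈ 78.366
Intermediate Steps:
J(f, b) = 8 - (2 + b)/(3*(b + f)) (J(f, b) = 8 - (b + 2)/(3*(f + b)) = 8 - (2 + b)/(3*(b + f)))
h(R, C) = -8 + 2*R - (-2 + 47*C)/(3*C) (h(R, C) = -8 + 2*(R - (-2 + 23*C + 24*C)/(3*(C + C))) = -8 + 2*(R - (-2 + 47*C)/(3*(2*C))) = -8 + 2*(R - 1/(2*C)*(-2 + 47*C)/3) = -8 + 2*(R - (-2 + 47*C)/(6*C)) = -8 + (2*R - (-2 + 47*C)/(3*C)) = -8 + 2*R - (-2 + 47*C)/(3*C))
44538/h(296, -197) = 44538/(-71/3 + 2*296 + (2/3)/(-197)) = 44538/(-71/3 + 592 + (2/3)*(-1/197)) = 44538/(-71/3 + 592 - 2/591) = 44538/(111961/197) = 44538*(197/111961) = 8773986/111961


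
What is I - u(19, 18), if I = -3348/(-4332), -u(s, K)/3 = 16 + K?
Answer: 37101/361 ≈ 102.77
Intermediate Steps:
u(s, K) = -48 - 3*K (u(s, K) = -3*(16 + K) = -48 - 3*K)
I = 279/361 (I = -3348*(-1/4332) = 279/361 ≈ 0.77285)
I - u(19, 18) = 279/361 - (-48 - 3*18) = 279/361 - (-48 - 54) = 279/361 - 1*(-102) = 279/361 + 102 = 37101/361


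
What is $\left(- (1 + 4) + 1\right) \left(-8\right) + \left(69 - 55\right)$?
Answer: $46$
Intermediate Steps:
$\left(- (1 + 4) + 1\right) \left(-8\right) + \left(69 - 55\right) = \left(\left(-1\right) 5 + 1\right) \left(-8\right) + \left(69 - 55\right) = \left(-5 + 1\right) \left(-8\right) + 14 = \left(-4\right) \left(-8\right) + 14 = 32 + 14 = 46$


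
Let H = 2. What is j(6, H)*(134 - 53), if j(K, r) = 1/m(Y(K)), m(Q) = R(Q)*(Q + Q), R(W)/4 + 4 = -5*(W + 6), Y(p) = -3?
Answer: 27/152 ≈ 0.17763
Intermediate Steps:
R(W) = -136 - 20*W (R(W) = -16 + 4*(-5*(W + 6)) = -16 + 4*(-5*(6 + W)) = -16 + 4*(-30 - 5*W) = -16 + (-120 - 20*W) = -136 - 20*W)
m(Q) = 2*Q*(-136 - 20*Q) (m(Q) = (-136 - 20*Q)*(Q + Q) = (-136 - 20*Q)*(2*Q) = 2*Q*(-136 - 20*Q))
j(K, r) = 1/456 (j(K, r) = 1/(-8*(-3)*(34 + 5*(-3))) = 1/(-8*(-3)*(34 - 15)) = 1/(-8*(-3)*19) = 1/456)
j(6, H)*(134 - 53) = (134 - 53)/456 = (1/456)*81 = 27/152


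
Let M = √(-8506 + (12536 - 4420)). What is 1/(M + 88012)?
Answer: 44006/3873056267 - I*√390/7746112534 ≈ 1.1362e-5 - 2.5495e-9*I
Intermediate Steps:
M = I*√390 (M = √(-8506 + 8116) = √(-390) = I*√390 ≈ 19.748*I)
1/(M + 88012) = 1/(I*√390 + 88012) = 1/(88012 + I*√390)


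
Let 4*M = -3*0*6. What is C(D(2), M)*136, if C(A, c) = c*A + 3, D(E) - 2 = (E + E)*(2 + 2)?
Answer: 408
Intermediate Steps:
D(E) = 2 + 8*E (D(E) = 2 + (E + E)*(2 + 2) = 2 + (2*E)*4 = 2 + 8*E)
M = 0 (M = (-3*0*6)/4 = (0*6)/4 = (1/4)*0 = 0)
C(A, c) = 3 + A*c (C(A, c) = A*c + 3 = 3 + A*c)
C(D(2), M)*136 = (3 + (2 + 8*2)*0)*136 = (3 + (2 + 16)*0)*136 = (3 + 18*0)*136 = (3 + 0)*136 = 3*136 = 408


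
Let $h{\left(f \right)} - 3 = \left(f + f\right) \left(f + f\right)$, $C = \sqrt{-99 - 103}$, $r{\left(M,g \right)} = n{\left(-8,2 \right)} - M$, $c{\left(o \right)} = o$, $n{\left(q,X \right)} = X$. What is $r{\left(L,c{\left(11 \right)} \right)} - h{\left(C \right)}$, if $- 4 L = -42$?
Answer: $\frac{1593}{2} \approx 796.5$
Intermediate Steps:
$L = \frac{21}{2}$ ($L = \left(- \frac{1}{4}\right) \left(-42\right) = \frac{21}{2} \approx 10.5$)
$r{\left(M,g \right)} = 2 - M$
$C = i \sqrt{202}$ ($C = \sqrt{-202} = i \sqrt{202} \approx 14.213 i$)
$h{\left(f \right)} = 3 + 4 f^{2}$ ($h{\left(f \right)} = 3 + \left(f + f\right) \left(f + f\right) = 3 + 2 f 2 f = 3 + 4 f^{2}$)
$r{\left(L,c{\left(11 \right)} \right)} - h{\left(C \right)} = \left(2 - \frac{21}{2}\right) - \left(3 + 4 \left(i \sqrt{202}\right)^{2}\right) = \left(2 - \frac{21}{2}\right) - \left(3 + 4 \left(-202\right)\right) = - \frac{17}{2} - \left(3 - 808\right) = - \frac{17}{2} - -805 = - \frac{17}{2} + 805 = \frac{1593}{2}$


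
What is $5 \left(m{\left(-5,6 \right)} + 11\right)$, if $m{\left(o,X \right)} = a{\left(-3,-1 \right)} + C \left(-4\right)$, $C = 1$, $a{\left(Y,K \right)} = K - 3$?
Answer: $15$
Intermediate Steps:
$a{\left(Y,K \right)} = -3 + K$ ($a{\left(Y,K \right)} = K - 3 = -3 + K$)
$m{\left(o,X \right)} = -8$ ($m{\left(o,X \right)} = \left(-3 - 1\right) + 1 \left(-4\right) = -4 - 4 = -8$)
$5 \left(m{\left(-5,6 \right)} + 11\right) = 5 \left(-8 + 11\right) = 5 \cdot 3 = 15$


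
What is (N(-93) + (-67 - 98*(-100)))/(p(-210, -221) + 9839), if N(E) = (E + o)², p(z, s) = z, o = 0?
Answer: 18382/9629 ≈ 1.9090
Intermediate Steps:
N(E) = E² (N(E) = (E + 0)² = E²)
(N(-93) + (-67 - 98*(-100)))/(p(-210, -221) + 9839) = ((-93)² + (-67 - 98*(-100)))/(-210 + 9839) = (8649 + (-67 + 9800))/9629 = (8649 + 9733)*(1/9629) = 18382*(1/9629) = 18382/9629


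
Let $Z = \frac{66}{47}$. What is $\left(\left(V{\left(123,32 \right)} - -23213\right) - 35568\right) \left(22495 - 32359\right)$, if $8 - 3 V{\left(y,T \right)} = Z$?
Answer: $\frac{5726857560}{47} \approx 1.2185 \cdot 10^{8}$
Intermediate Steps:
$Z = \frac{66}{47}$ ($Z = 66 \cdot \frac{1}{47} = \frac{66}{47} \approx 1.4043$)
$V{\left(y,T \right)} = \frac{310}{141}$ ($V{\left(y,T \right)} = \frac{8}{3} - \frac{22}{47} = \frac{310}{141}$)
$\left(\left(V{\left(123,32 \right)} - -23213\right) - 35568\right) \left(22495 - 32359\right) = \left(\left(\frac{310}{141} - -23213\right) - 35568\right) \left(22495 - 32359\right) = \left(\left(\frac{310}{141} + 23213\right) - 35568\right) \left(-9864\right) = \left(\frac{3273343}{141} - 35568\right) \left(-9864\right) = \left(- \frac{1741745}{141}\right) \left(-9864\right) = \frac{5726857560}{47}$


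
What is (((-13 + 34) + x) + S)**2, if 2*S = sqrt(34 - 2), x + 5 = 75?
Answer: 8289 + 364*sqrt(2) ≈ 8803.8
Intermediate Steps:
x = 70 (x = -5 + 75 = 70)
S = 2*sqrt(2) (S = sqrt(34 - 2)/2 = sqrt(32)/2 = (4*sqrt(2))/2 = 2*sqrt(2) ≈ 2.8284)
(((-13 + 34) + x) + S)**2 = (((-13 + 34) + 70) + 2*sqrt(2))**2 = ((21 + 70) + 2*sqrt(2))**2 = (91 + 2*sqrt(2))**2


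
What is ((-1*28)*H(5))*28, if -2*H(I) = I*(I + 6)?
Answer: 21560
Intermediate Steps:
H(I) = -I*(6 + I)/2 (H(I) = -I*(I + 6)/2 = -I*(6 + I)/2)
((-1*28)*H(5))*28 = ((-1*28)*(-½*5*(6 + 5)))*28 = -(-14)*5*11*28 = -28*(-55/2)*28 = 770*28 = 21560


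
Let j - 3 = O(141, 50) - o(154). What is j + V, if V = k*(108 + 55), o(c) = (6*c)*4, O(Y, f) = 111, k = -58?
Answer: -13036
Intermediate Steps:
o(c) = 24*c
j = -3582 (j = 3 + (111 - 24*154) = 3 + (111 - 1*3696) = 3 + (111 - 3696) = 3 - 3585 = -3582)
V = -9454 (V = -58*(108 + 55) = -58*163 = -9454)
j + V = -3582 - 9454 = -13036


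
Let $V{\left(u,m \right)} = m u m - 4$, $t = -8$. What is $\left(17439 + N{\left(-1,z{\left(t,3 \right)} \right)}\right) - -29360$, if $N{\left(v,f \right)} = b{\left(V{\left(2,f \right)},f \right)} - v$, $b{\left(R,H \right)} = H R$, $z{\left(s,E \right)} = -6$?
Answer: $46392$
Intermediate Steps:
$V{\left(u,m \right)} = -4 + u m^{2}$ ($V{\left(u,m \right)} = u m^{2} - 4 = -4 + u m^{2}$)
$N{\left(v,f \right)} = - v + f \left(-4 + 2 f^{2}\right)$ ($N{\left(v,f \right)} = f \left(-4 + 2 f^{2}\right) - v = - v + f \left(-4 + 2 f^{2}\right)$)
$\left(17439 + N{\left(-1,z{\left(t,3 \right)} \right)}\right) - -29360 = \left(17439 + \left(\left(-1\right) \left(-1\right) + 2 \left(-6\right) \left(-2 + \left(-6\right)^{2}\right)\right)\right) - -29360 = \left(17439 + \left(1 + 2 \left(-6\right) \left(-2 + 36\right)\right)\right) + 29360 = \left(17439 + \left(1 + 2 \left(-6\right) 34\right)\right) + 29360 = \left(17439 + \left(1 - 408\right)\right) + 29360 = \left(17439 - 407\right) + 29360 = 17032 + 29360 = 46392$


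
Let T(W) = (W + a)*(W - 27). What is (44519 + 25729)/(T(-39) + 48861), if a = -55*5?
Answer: 23416/23195 ≈ 1.0095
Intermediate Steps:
a = -275
T(W) = (-275 + W)*(-27 + W) (T(W) = (W - 275)*(W - 27) = (-275 + W)*(-27 + W))
(44519 + 25729)/(T(-39) + 48861) = (44519 + 25729)/((7425 + (-39)**2 - 302*(-39)) + 48861) = 70248/((7425 + 1521 + 11778) + 48861) = 70248/(20724 + 48861) = 70248/69585 = 70248*(1/69585) = 23416/23195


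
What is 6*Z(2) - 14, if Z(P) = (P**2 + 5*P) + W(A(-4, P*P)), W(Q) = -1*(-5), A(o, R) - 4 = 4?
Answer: 100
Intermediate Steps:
A(o, R) = 8 (A(o, R) = 4 + 4 = 8)
W(Q) = 5
Z(P) = 5 + P**2 + 5*P (Z(P) = (P**2 + 5*P) + 5 = 5 + P**2 + 5*P)
6*Z(2) - 14 = 6*(5 + 2**2 + 5*2) - 14 = 6*(5 + 4 + 10) - 14 = 6*19 - 14 = 114 - 14 = 100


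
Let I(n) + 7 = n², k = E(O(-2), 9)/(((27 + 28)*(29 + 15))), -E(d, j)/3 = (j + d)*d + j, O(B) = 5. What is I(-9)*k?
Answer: -8769/1210 ≈ -7.2471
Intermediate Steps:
E(d, j) = -3*j - 3*d*(d + j) (E(d, j) = -3*((j + d)*d + j) = -3*((d + j)*d + j) = -3*(d*(d + j) + j) = -3*(j + d*(d + j)) = -3*j - 3*d*(d + j))
k = -237/2420 (k = (-3*9 - 3*5² - 3*5*9)/(((27 + 28)*(29 + 15))) = (-27 - 3*25 - 135)/((55*44)) = (-27 - 75 - 135)/2420 = -237*1/2420 = -237/2420 ≈ -0.097934)
I(n) = -7 + n²
I(-9)*k = (-7 + (-9)²)*(-237/2420) = (-7 + 81)*(-237/2420) = 74*(-237/2420) = -8769/1210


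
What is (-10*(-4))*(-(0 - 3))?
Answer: 120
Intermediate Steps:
(-10*(-4))*(-(0 - 3)) = 40*(-1*(-3)) = 40*3 = 120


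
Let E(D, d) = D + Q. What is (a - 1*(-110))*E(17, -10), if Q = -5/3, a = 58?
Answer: 2576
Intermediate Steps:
Q = -5/3 (Q = -5*⅓ = -5/3 ≈ -1.6667)
E(D, d) = -5/3 + D (E(D, d) = D - 5/3 = -5/3 + D)
(a - 1*(-110))*E(17, -10) = (58 - 1*(-110))*(-5/3 + 17) = (58 + 110)*(46/3) = 168*(46/3) = 2576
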